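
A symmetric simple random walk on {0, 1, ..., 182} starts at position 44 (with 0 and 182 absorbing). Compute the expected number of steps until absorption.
E[τ | X_0 = 44] = 6072

Let v_k = E[τ | X_0 = k]. Boundary: v_0 = v_182 = 0. Recurrence: v_k = 1 + (v_{k-1} + v_{k+1})/2 for 1 ≤ k ≤ 181. The particular solution to v_k − (v_{k-1} + v_{k+1})/2 = 1 is v_k = −k^2. Adding homogeneous solution A + B k and matching boundaries gives v_k = k (182 − k). Substituting k = 44: v_44 = 44 · 138 = 6072.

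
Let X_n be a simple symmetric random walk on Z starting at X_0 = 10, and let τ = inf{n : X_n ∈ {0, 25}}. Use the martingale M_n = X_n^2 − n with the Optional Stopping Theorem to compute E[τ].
E[τ] = 150

M_n = X_n^2 − n is a martingale (since E[X_{n+1}^2 | F_n] = X_n^2 + 1). By OST (τ has finite mean in a bounded region), E[M_τ] = E[M_0] = X_0^2 − 0 = 10^2 = 100. Also E[M_τ] = E[X_τ^2] − E[τ]. The walk exits at 0 or 25, with P(hit 25 first) = 10/25, so E[X_τ^2] = 25^2 · 10/25 + 0 = 250. Thus E[τ] = E[X_τ^2] − E[M_τ] = 250 − 100 = 150 = 10(25 − 10) = 150.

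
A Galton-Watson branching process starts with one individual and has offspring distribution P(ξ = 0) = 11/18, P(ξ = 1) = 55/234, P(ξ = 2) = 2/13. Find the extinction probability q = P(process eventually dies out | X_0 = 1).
q = 1

Mean offspring μ = 0·11/18 + 1·55/234 + 2·2/13 = 127/234 ≤ 1. For μ ≤ 1 with offspring not concentrated at 1, the Galton-Watson process goes extinct almost surely, so q = 1.
(Algebraic check: The pgf is f(s) = 11/18 + 55/234·s + 2/13·s². The extinction probability q is the smallest fixed point of f in [0, 1]. Setting s = f(s):
  2/13·s² + (55/234 − 1)·s + 11/18 = 0
  2/13·s² − (11/18 + 2/13)·s + 11/18 = 0
which factors as (s − 1)·(2/13·s − 11/18) = 0, giving roots s = 1 and s = (11/18)/(2/13) = 143/36. Since 143/36 ≥ 1, the smallest root in [0, 1] is s = 1.)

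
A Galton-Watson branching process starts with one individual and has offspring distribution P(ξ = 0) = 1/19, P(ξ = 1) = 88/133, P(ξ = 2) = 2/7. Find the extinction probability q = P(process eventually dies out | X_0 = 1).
q = 7/38

The pgf is f(s) = 1/19 + 88/133·s + 2/7·s². The extinction probability q is the smallest fixed point of f in [0, 1]. Setting s = f(s):
  2/7·s² + (88/133 − 1)·s + 1/19 = 0
  2/7·s² − (1/19 + 2/7)·s + 1/19 = 0
which factors as (s − 1)·(2/7·s − 1/19) = 0, giving roots s = 1 and s = (1/19)/(2/7) = 7/38.
Mean offspring μ = 88/133 + 2·2/7 = 164/133 > 1 (supercritical), so q < 1. The extinction probability is the smaller root: q = (1/19)/(2/7) = 7/38.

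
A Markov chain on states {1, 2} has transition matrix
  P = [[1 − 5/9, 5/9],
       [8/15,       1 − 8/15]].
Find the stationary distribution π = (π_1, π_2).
π_1 = 24/49, π_2 = 25/49

Solve πP = π with π_1 + π_2 = 1. From πP = π: π_1 · (1 − 5/9) + π_2 · 8/15 = π_1 ⇒ π_2 · 8/15 = π_1 · 5/9 ⇒ π_2/π_1 = (5/9)/(8/15) = 25/24. Together with π_1 + π_2 = 1:
  π_1 = (8/15)/(5/9 + 8/15) = (8/15)/(49/45) = 24/49,
  π_2 = (5/9)/(5/9 + 8/15) = (5/9)/(49/45) = 25/49.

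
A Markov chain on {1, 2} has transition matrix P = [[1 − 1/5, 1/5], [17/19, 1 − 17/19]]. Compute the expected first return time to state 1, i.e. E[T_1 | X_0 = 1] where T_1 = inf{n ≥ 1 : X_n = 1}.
E[T_1 | X_0 = 1] = 1/π_1 = 104/85

For an irreducible recurrent Markov chain with stationary distribution π, E[T_i | X_0 = i] = 1/π_i (Kac's formula). Here π_1 = (17/19)/(1/5 + 17/19) = (17/19)/(104/95) = 85/104, so E[T_1 | X_0 = 1] = 1/π_1 = (1/5 + 17/19)/(17/19) = (104/95)/(17/19) = 104/85.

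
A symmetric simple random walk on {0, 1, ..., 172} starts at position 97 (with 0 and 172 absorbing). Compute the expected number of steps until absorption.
E[τ | X_0 = 97] = 7275

Let v_k = E[τ | X_0 = k]. Boundary: v_0 = v_172 = 0. Recurrence: v_k = 1 + (v_{k-1} + v_{k+1})/2 for 1 ≤ k ≤ 171. The particular solution to v_k − (v_{k-1} + v_{k+1})/2 = 1 is v_k = −k^2. Adding homogeneous solution A + B k and matching boundaries gives v_k = k (172 − k). Substituting k = 97: v_97 = 97 · 75 = 7275.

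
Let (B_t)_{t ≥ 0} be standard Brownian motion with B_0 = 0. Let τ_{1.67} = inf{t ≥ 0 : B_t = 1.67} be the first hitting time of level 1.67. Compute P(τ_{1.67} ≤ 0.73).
P(τ_{1.67} ≤ 0.73) = 2(1 − Φ(1.67/√0.73)) = 2(1 − Φ(1.9546)) ≈ 0.0506

By the reflection principle for standard BM, P(τ_b ≤ t) = 2 · P(B_t ≥ b). Since B_t ~ N(0, t), P(B_t ≥ 1.67) = 1 − Φ(1.67/√t) = 1 − Φ(1.67/√0.73) = 1 − Φ(1.9546) ≈ 0.02532. Doubling: P(τ_{1.67} ≤ 0.73) ≈ 2 · 0.02532 = 0.05064 ≈ 0.0506.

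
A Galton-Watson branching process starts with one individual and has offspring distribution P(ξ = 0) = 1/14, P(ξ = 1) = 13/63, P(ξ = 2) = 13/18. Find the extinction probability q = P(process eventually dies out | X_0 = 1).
q = 9/91

The pgf is f(s) = 1/14 + 13/63·s + 13/18·s². The extinction probability q is the smallest fixed point of f in [0, 1]. Setting s = f(s):
  13/18·s² + (13/63 − 1)·s + 1/14 = 0
  13/18·s² − (1/14 + 13/18)·s + 1/14 = 0
which factors as (s − 1)·(13/18·s − 1/14) = 0, giving roots s = 1 and s = (1/14)/(13/18) = 9/91.
Mean offspring μ = 13/63 + 2·13/18 = 104/63 > 1 (supercritical), so q < 1. The extinction probability is the smaller root: q = (1/14)/(13/18) = 9/91.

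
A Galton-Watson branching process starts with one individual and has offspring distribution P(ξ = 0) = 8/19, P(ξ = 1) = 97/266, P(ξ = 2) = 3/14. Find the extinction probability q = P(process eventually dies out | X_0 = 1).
q = 1

Mean offspring μ = 0·8/19 + 1·97/266 + 2·3/14 = 211/266 ≤ 1. For μ ≤ 1 with offspring not concentrated at 1, the Galton-Watson process goes extinct almost surely, so q = 1.
(Algebraic check: The pgf is f(s) = 8/19 + 97/266·s + 3/14·s². The extinction probability q is the smallest fixed point of f in [0, 1]. Setting s = f(s):
  3/14·s² + (97/266 − 1)·s + 8/19 = 0
  3/14·s² − (8/19 + 3/14)·s + 8/19 = 0
which factors as (s − 1)·(3/14·s − 8/19) = 0, giving roots s = 1 and s = (8/19)/(3/14) = 112/57. Since 112/57 ≥ 1, the smallest root in [0, 1] is s = 1.)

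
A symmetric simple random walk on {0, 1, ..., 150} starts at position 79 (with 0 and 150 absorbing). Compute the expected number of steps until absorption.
E[τ | X_0 = 79] = 5609

Let v_k = E[τ | X_0 = k]. Boundary: v_0 = v_150 = 0. Recurrence: v_k = 1 + (v_{k-1} + v_{k+1})/2 for 1 ≤ k ≤ 149. The particular solution to v_k − (v_{k-1} + v_{k+1})/2 = 1 is v_k = −k^2. Adding homogeneous solution A + B k and matching boundaries gives v_k = k (150 − k). Substituting k = 79: v_79 = 79 · 71 = 5609.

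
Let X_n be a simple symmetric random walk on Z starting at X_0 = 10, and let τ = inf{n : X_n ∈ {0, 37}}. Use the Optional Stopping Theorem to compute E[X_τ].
E[X_τ] = 10

X_n is a martingale and τ is a bounded-mean stopping time (indeed τ is finite a.s. with bounded expectation since the walk is in a bounded region). By the OST, E[X_τ] = E[X_0] = 10. Equivalently: E[X_τ] = 37 · P(hit 37 first) + 0 · P(hit 0 first) = 37 · (10/37) = 10.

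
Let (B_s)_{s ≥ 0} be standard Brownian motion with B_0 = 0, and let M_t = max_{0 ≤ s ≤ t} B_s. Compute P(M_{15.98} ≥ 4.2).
P(M_{15.98} ≥ 4.2) = 2·P(B_{15.98} ≥ 4.2) = 2(1 − Φ(4.2/√15.98)) ≈ 0.2934

By the reflection principle for Brownian motion, P(M_t ≥ a) = 2 · P(B_t ≥ a) for a ≥ 0. Since B_t ~ N(0, t), P(B_t ≥ 4.2) = 1 − Φ(4.2/√t) = 1 − Φ(4.2/√15.98) = 1 − Φ(1.0507). So
  P(M_{15.98} ≥ 4.2) = 2(1 − Φ(1.0507)) ≈ 0.2934.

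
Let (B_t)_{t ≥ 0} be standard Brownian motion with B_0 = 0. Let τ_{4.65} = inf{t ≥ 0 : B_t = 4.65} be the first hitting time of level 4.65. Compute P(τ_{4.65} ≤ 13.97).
P(τ_{4.65} ≤ 13.97) = 2(1 − Φ(4.65/√13.97)) = 2(1 − Φ(1.2441)) ≈ 0.2135

By the reflection principle for standard BM, P(τ_b ≤ t) = 2 · P(B_t ≥ b). Since B_t ~ N(0, t), P(B_t ≥ 4.65) = 1 − Φ(4.65/√t) = 1 − Φ(4.65/√13.97) = 1 − Φ(1.2441) ≈ 0.10673. Doubling: P(τ_{4.65} ≤ 13.97) ≈ 2 · 0.10673 = 0.21346 ≈ 0.2135.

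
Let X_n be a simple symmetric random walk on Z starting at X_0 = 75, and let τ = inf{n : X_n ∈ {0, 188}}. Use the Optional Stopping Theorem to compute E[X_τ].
E[X_τ] = 75

X_n is a martingale and τ is a bounded-mean stopping time (indeed τ is finite a.s. with bounded expectation since the walk is in a bounded region). By the OST, E[X_τ] = E[X_0] = 75. Equivalently: E[X_τ] = 188 · P(hit 188 first) + 0 · P(hit 0 first) = 188 · (75/188) = 75.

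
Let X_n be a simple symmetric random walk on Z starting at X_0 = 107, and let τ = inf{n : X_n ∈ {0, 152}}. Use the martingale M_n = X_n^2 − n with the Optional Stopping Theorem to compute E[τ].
E[τ] = 4815

M_n = X_n^2 − n is a martingale (since E[X_{n+1}^2 | F_n] = X_n^2 + 1). By OST (τ has finite mean in a bounded region), E[M_τ] = E[M_0] = X_0^2 − 0 = 107^2 = 11449. Also E[M_τ] = E[X_τ^2] − E[τ]. The walk exits at 0 or 152, with P(hit 152 first) = 107/152, so E[X_τ^2] = 152^2 · 107/152 + 0 = 16264. Thus E[τ] = E[X_τ^2] − E[M_τ] = 16264 − 11449 = 4815 = 107(152 − 107) = 4815.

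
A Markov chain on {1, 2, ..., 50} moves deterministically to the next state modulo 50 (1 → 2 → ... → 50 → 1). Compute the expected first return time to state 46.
E[T_46 | X_0 = 46] = 50

The chain cycles deterministically, so starting at state 46 it returns in exactly 50 steps. Equivalently, the stationary distribution is uniform π_j = 1/50 for every state j, so by Kac's formula E[T_46] = 1/π_46 = 50.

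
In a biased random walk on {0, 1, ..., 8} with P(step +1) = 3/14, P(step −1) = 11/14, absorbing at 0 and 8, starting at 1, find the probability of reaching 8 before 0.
P(hit 8 before 0) = (1 − (11/3)^1) / (1 − (11/3)^8) = 2187/26794040

Let u_k denote P(reach 8 before 0 | start at k). Boundary: u_0 = 0, u_8 = 1. Recurrence: u_k = 3/14·u_{k+1} + 11/14·u_{k-1} for 1 ≤ k ≤ 7. Try u_k = A + B·r^k with r = q/p = (11/14)/(3/14) = 11/3. Substitution satisfies the recurrence; boundary conditions give:
  u_k = (1 − r^k) / (1 − r^N) = (1 − (11/3)^1) / (1 − (11/3)^8) = 2187/26794040.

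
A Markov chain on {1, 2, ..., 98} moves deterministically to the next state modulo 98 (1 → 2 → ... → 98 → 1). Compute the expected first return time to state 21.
E[T_21 | X_0 = 21] = 98

The chain cycles deterministically, so starting at state 21 it returns in exactly 98 steps. Equivalently, the stationary distribution is uniform π_j = 1/98 for every state j, so by Kac's formula E[T_21] = 1/π_21 = 98.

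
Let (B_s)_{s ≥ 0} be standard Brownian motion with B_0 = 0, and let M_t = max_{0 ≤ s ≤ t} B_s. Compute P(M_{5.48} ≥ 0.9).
P(M_{5.48} ≥ 0.9) = 2·P(B_{5.48} ≥ 0.9) = 2(1 − Φ(0.9/√5.48)) ≈ 0.7006

By the reflection principle for Brownian motion, P(M_t ≥ a) = 2 · P(B_t ≥ a) for a ≥ 0. Since B_t ~ N(0, t), P(B_t ≥ 0.9) = 1 − Φ(0.9/√t) = 1 − Φ(0.9/√5.48) = 1 − Φ(0.3845). So
  P(M_{5.48} ≥ 0.9) = 2(1 − Φ(0.3845)) ≈ 0.7006.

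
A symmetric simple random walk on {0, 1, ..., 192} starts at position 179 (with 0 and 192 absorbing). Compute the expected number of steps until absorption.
E[τ | X_0 = 179] = 2327

Let v_k = E[τ | X_0 = k]. Boundary: v_0 = v_192 = 0. Recurrence: v_k = 1 + (v_{k-1} + v_{k+1})/2 for 1 ≤ k ≤ 191. The particular solution to v_k − (v_{k-1} + v_{k+1})/2 = 1 is v_k = −k^2. Adding homogeneous solution A + B k and matching boundaries gives v_k = k (192 − k). Substituting k = 179: v_179 = 179 · 13 = 2327.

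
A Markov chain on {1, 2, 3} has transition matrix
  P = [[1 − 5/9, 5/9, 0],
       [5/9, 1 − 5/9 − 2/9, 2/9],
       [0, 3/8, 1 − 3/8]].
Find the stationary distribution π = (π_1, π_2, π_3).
π = (27/70, 27/70, 8/35)

This is a birth-death chain on three states, which satisfies detailed balance: π_1 · P_{12} = π_2 · P_{21} and π_2 · P_{23} = π_3 · P_{32}.
From π_1 · 5/9 = π_2 · 5/9: π_2/π_1 = (5/9)/(5/9) = 1.
From π_2 · 2/9 = π_3 · 3/8: π_3/π_2 = (2/9)/(3/8) = 16/27.
Take π_1 proportional to 1; then unnormalized π = (1, 1, 16/27). Normalize by dividing by the sum 70/27:
  π = (27/70, 27/70, 8/35).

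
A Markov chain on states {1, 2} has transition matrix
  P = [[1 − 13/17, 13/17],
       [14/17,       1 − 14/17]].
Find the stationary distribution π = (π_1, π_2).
π_1 = 14/27, π_2 = 13/27

Solve πP = π with π_1 + π_2 = 1. From πP = π: π_1 · (1 − 13/17) + π_2 · 14/17 = π_1 ⇒ π_2 · 14/17 = π_1 · 13/17 ⇒ π_2/π_1 = (13/17)/(14/17) = 13/14. Together with π_1 + π_2 = 1:
  π_1 = (14/17)/(13/17 + 14/17) = (14/17)/(27/17) = 14/27,
  π_2 = (13/17)/(13/17 + 14/17) = (13/17)/(27/17) = 13/27.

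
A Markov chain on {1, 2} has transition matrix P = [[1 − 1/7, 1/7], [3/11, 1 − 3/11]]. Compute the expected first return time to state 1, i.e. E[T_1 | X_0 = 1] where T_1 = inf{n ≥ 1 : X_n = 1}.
E[T_1 | X_0 = 1] = 1/π_1 = 32/21

For an irreducible recurrent Markov chain with stationary distribution π, E[T_i | X_0 = i] = 1/π_i (Kac's formula). Here π_1 = (3/11)/(1/7 + 3/11) = (3/11)/(32/77) = 21/32, so E[T_1 | X_0 = 1] = 1/π_1 = (1/7 + 3/11)/(3/11) = (32/77)/(3/11) = 32/21.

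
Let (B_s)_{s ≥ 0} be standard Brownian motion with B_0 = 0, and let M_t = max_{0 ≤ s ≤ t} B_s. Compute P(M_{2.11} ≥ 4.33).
P(M_{2.11} ≥ 4.33) = 2·P(B_{2.11} ≥ 4.33) = 2(1 − Φ(4.33/√2.11)) ≈ 0.0029

By the reflection principle for Brownian motion, P(M_t ≥ a) = 2 · P(B_t ≥ a) for a ≥ 0. Since B_t ~ N(0, t), P(B_t ≥ 4.33) = 1 − Φ(4.33/√t) = 1 − Φ(4.33/√2.11) = 1 − Φ(2.9809). So
  P(M_{2.11} ≥ 4.33) = 2(1 − Φ(2.9809)) ≈ 0.0029.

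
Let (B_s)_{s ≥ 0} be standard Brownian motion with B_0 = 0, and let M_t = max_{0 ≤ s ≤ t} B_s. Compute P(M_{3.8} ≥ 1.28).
P(M_{3.8} ≥ 1.28) = 2·P(B_{3.8} ≥ 1.28) = 2(1 − Φ(1.28/√3.8)) ≈ 0.5114

By the reflection principle for Brownian motion, P(M_t ≥ a) = 2 · P(B_t ≥ a) for a ≥ 0. Since B_t ~ N(0, t), P(B_t ≥ 1.28) = 1 − Φ(1.28/√t) = 1 − Φ(1.28/√3.8) = 1 − Φ(0.6566). So
  P(M_{3.8} ≥ 1.28) = 2(1 − Φ(0.6566)) ≈ 0.5114.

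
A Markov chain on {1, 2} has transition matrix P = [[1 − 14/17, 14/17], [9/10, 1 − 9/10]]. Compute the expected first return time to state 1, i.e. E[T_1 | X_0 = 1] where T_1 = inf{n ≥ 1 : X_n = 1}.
E[T_1 | X_0 = 1] = 1/π_1 = 293/153

For an irreducible recurrent Markov chain with stationary distribution π, E[T_i | X_0 = i] = 1/π_i (Kac's formula). Here π_1 = (9/10)/(14/17 + 9/10) = (9/10)/(293/170) = 153/293, so E[T_1 | X_0 = 1] = 1/π_1 = (14/17 + 9/10)/(9/10) = (293/170)/(9/10) = 293/153.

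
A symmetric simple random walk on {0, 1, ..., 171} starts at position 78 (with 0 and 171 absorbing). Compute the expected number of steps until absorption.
E[τ | X_0 = 78] = 7254

Let v_k = E[τ | X_0 = k]. Boundary: v_0 = v_171 = 0. Recurrence: v_k = 1 + (v_{k-1} + v_{k+1})/2 for 1 ≤ k ≤ 170. The particular solution to v_k − (v_{k-1} + v_{k+1})/2 = 1 is v_k = −k^2. Adding homogeneous solution A + B k and matching boundaries gives v_k = k (171 − k). Substituting k = 78: v_78 = 78 · 93 = 7254.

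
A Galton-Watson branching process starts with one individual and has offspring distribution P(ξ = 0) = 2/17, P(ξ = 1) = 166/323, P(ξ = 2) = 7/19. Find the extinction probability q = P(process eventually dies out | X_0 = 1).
q = 38/119

The pgf is f(s) = 2/17 + 166/323·s + 7/19·s². The extinction probability q is the smallest fixed point of f in [0, 1]. Setting s = f(s):
  7/19·s² + (166/323 − 1)·s + 2/17 = 0
  7/19·s² − (2/17 + 7/19)·s + 2/17 = 0
which factors as (s − 1)·(7/19·s − 2/17) = 0, giving roots s = 1 and s = (2/17)/(7/19) = 38/119.
Mean offspring μ = 166/323 + 2·7/19 = 404/323 > 1 (supercritical), so q < 1. The extinction probability is the smaller root: q = (2/17)/(7/19) = 38/119.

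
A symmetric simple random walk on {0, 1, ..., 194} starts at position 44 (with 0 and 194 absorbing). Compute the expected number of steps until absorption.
E[τ | X_0 = 44] = 6600

Let v_k = E[τ | X_0 = k]. Boundary: v_0 = v_194 = 0. Recurrence: v_k = 1 + (v_{k-1} + v_{k+1})/2 for 1 ≤ k ≤ 193. The particular solution to v_k − (v_{k-1} + v_{k+1})/2 = 1 is v_k = −k^2. Adding homogeneous solution A + B k and matching boundaries gives v_k = k (194 − k). Substituting k = 44: v_44 = 44 · 150 = 6600.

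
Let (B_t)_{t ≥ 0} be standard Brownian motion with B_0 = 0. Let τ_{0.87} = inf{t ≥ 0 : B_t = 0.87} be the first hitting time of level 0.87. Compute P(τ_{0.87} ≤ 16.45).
P(τ_{0.87} ≤ 16.45) = 2(1 − Φ(0.87/√16.45)) = 2(1 − Φ(0.2145)) ≈ 0.8302

By the reflection principle for standard BM, P(τ_b ≤ t) = 2 · P(B_t ≥ b). Since B_t ~ N(0, t), P(B_t ≥ 0.87) = 1 − Φ(0.87/√t) = 1 − Φ(0.87/√16.45) = 1 − Φ(0.2145) ≈ 0.41508. Doubling: P(τ_{0.87} ≤ 16.45) ≈ 2 · 0.41508 = 0.83016 ≈ 0.8302.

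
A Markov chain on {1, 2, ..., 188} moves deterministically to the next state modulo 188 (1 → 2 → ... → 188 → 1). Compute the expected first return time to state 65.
E[T_65 | X_0 = 65] = 188

The chain cycles deterministically, so starting at state 65 it returns in exactly 188 steps. Equivalently, the stationary distribution is uniform π_j = 1/188 for every state j, so by Kac's formula E[T_65] = 1/π_65 = 188.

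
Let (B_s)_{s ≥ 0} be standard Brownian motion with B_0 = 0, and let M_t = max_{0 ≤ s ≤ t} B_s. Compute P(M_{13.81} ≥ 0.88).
P(M_{13.81} ≥ 0.88) = 2·P(B_{13.81} ≥ 0.88) = 2(1 − Φ(0.88/√13.81)) ≈ 0.8128

By the reflection principle for Brownian motion, P(M_t ≥ a) = 2 · P(B_t ≥ a) for a ≥ 0. Since B_t ~ N(0, t), P(B_t ≥ 0.88) = 1 − Φ(0.88/√t) = 1 − Φ(0.88/√13.81) = 1 − Φ(0.2368). So
  P(M_{13.81} ≥ 0.88) = 2(1 − Φ(0.2368)) ≈ 0.8128.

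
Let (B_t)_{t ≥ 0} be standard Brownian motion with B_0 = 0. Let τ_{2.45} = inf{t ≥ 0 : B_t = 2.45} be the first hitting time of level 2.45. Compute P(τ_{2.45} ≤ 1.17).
P(τ_{2.45} ≤ 1.17) = 2(1 − Φ(2.45/√1.17)) = 2(1 − Φ(2.2650)) ≈ 0.0235

By the reflection principle for standard BM, P(τ_b ≤ t) = 2 · P(B_t ≥ b). Since B_t ~ N(0, t), P(B_t ≥ 2.45) = 1 − Φ(2.45/√t) = 1 − Φ(2.45/√1.17) = 1 − Φ(2.2650) ≈ 0.01176. Doubling: P(τ_{2.45} ≤ 1.17) ≈ 2 · 0.01176 = 0.02352 ≈ 0.0235.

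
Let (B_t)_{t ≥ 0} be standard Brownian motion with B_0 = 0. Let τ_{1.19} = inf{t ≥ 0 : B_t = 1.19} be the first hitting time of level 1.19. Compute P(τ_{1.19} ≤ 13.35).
P(τ_{1.19} ≤ 13.35) = 2(1 − Φ(1.19/√13.35)) = 2(1 − Φ(0.3257)) ≈ 0.7447

By the reflection principle for standard BM, P(τ_b ≤ t) = 2 · P(B_t ≥ b). Since B_t ~ N(0, t), P(B_t ≥ 1.19) = 1 − Φ(1.19/√t) = 1 − Φ(1.19/√13.35) = 1 − Φ(0.3257) ≈ 0.37233. Doubling: P(τ_{1.19} ≤ 13.35) ≈ 2 · 0.37233 = 0.74466 ≈ 0.7447.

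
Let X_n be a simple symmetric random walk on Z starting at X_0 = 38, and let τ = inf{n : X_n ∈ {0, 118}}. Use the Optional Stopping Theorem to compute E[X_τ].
E[X_τ] = 38

X_n is a martingale and τ is a bounded-mean stopping time (indeed τ is finite a.s. with bounded expectation since the walk is in a bounded region). By the OST, E[X_τ] = E[X_0] = 38. Equivalently: E[X_τ] = 118 · P(hit 118 first) + 0 · P(hit 0 first) = 118 · (38/118) = 38.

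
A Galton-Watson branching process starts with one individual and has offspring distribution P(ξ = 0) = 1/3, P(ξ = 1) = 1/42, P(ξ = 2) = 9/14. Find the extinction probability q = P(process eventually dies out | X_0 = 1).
q = 14/27

The pgf is f(s) = 1/3 + 1/42·s + 9/14·s². The extinction probability q is the smallest fixed point of f in [0, 1]. Setting s = f(s):
  9/14·s² + (1/42 − 1)·s + 1/3 = 0
  9/14·s² − (1/3 + 9/14)·s + 1/3 = 0
which factors as (s − 1)·(9/14·s − 1/3) = 0, giving roots s = 1 and s = (1/3)/(9/14) = 14/27.
Mean offspring μ = 1/42 + 2·9/14 = 55/42 > 1 (supercritical), so q < 1. The extinction probability is the smaller root: q = (1/3)/(9/14) = 14/27.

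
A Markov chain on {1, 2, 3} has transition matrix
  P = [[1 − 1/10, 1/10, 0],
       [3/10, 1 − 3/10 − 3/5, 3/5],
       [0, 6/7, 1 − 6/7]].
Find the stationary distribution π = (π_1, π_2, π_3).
π = (30/47, 10/47, 7/47)

This is a birth-death chain on three states, which satisfies detailed balance: π_1 · P_{12} = π_2 · P_{21} and π_2 · P_{23} = π_3 · P_{32}.
From π_1 · 1/10 = π_2 · 3/10: π_2/π_1 = (1/10)/(3/10) = 1/3.
From π_2 · 3/5 = π_3 · 6/7: π_3/π_2 = (3/5)/(6/7) = 7/10.
Take π_1 proportional to 1; then unnormalized π = (1, 1/3, 7/30). Normalize by dividing by the sum 47/30:
  π = (30/47, 10/47, 7/47).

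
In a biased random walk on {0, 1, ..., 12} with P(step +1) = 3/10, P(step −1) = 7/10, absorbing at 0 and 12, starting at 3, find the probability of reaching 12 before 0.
P(hit 12 before 0) = (1 − (7/3)^3) / (1 − (7/3)^12) = 19683/43799860

Let u_k denote P(reach 12 before 0 | start at k). Boundary: u_0 = 0, u_12 = 1. Recurrence: u_k = 3/10·u_{k+1} + 7/10·u_{k-1} for 1 ≤ k ≤ 11. Try u_k = A + B·r^k with r = q/p = (7/10)/(3/10) = 7/3. Substitution satisfies the recurrence; boundary conditions give:
  u_k = (1 − r^k) / (1 − r^N) = (1 − (7/3)^3) / (1 − (7/3)^12) = 19683/43799860.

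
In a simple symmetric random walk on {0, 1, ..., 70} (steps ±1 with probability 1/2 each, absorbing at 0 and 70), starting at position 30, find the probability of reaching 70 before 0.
P(hit 70 before 0) = 30/70 = 3/7

Let u_k = P(hit 70 before 0 | start at k). Then u_0 = 0, u_70 = 1, and u_k = u_{k-1}/2 + u_{k+1}/2 for 1 ≤ k ≤ 69. This harmonic recurrence is solved by u_k = k/70, giving u_30 = 30/70 = 3/7.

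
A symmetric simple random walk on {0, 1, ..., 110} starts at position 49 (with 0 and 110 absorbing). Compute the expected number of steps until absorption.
E[τ | X_0 = 49] = 2989

Let v_k = E[τ | X_0 = k]. Boundary: v_0 = v_110 = 0. Recurrence: v_k = 1 + (v_{k-1} + v_{k+1})/2 for 1 ≤ k ≤ 109. The particular solution to v_k − (v_{k-1} + v_{k+1})/2 = 1 is v_k = −k^2. Adding homogeneous solution A + B k and matching boundaries gives v_k = k (110 − k). Substituting k = 49: v_49 = 49 · 61 = 2989.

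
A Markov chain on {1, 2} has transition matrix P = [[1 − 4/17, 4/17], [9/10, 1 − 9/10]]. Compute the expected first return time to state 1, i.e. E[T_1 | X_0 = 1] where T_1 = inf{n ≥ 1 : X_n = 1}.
E[T_1 | X_0 = 1] = 1/π_1 = 193/153

For an irreducible recurrent Markov chain with stationary distribution π, E[T_i | X_0 = i] = 1/π_i (Kac's formula). Here π_1 = (9/10)/(4/17 + 9/10) = (9/10)/(193/170) = 153/193, so E[T_1 | X_0 = 1] = 1/π_1 = (4/17 + 9/10)/(9/10) = (193/170)/(9/10) = 193/153.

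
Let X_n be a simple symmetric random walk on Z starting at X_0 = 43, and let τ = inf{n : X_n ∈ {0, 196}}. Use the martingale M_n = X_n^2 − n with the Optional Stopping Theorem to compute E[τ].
E[τ] = 6579

M_n = X_n^2 − n is a martingale (since E[X_{n+1}^2 | F_n] = X_n^2 + 1). By OST (τ has finite mean in a bounded region), E[M_τ] = E[M_0] = X_0^2 − 0 = 43^2 = 1849. Also E[M_τ] = E[X_τ^2] − E[τ]. The walk exits at 0 or 196, with P(hit 196 first) = 43/196, so E[X_τ^2] = 196^2 · 43/196 + 0 = 8428. Thus E[τ] = E[X_τ^2] − E[M_τ] = 8428 − 1849 = 6579 = 43(196 − 43) = 6579.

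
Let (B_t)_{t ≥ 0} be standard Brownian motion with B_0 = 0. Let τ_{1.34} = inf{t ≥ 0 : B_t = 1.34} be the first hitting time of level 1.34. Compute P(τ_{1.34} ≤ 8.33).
P(τ_{1.34} ≤ 8.33) = 2(1 − Φ(1.34/√8.33)) = 2(1 − Φ(0.4643)) ≈ 0.6424

By the reflection principle for standard BM, P(τ_b ≤ t) = 2 · P(B_t ≥ b). Since B_t ~ N(0, t), P(B_t ≥ 1.34) = 1 − Φ(1.34/√t) = 1 − Φ(1.34/√8.33) = 1 − Φ(0.4643) ≈ 0.32122. Doubling: P(τ_{1.34} ≤ 8.33) ≈ 2 · 0.32122 = 0.64244 ≈ 0.6424.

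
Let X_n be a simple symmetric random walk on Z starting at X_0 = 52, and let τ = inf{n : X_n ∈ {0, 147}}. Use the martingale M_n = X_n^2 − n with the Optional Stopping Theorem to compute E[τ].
E[τ] = 4940

M_n = X_n^2 − n is a martingale (since E[X_{n+1}^2 | F_n] = X_n^2 + 1). By OST (τ has finite mean in a bounded region), E[M_τ] = E[M_0] = X_0^2 − 0 = 52^2 = 2704. Also E[M_τ] = E[X_τ^2] − E[τ]. The walk exits at 0 or 147, with P(hit 147 first) = 52/147, so E[X_τ^2] = 147^2 · 52/147 + 0 = 7644. Thus E[τ] = E[X_τ^2] − E[M_τ] = 7644 − 2704 = 4940 = 52(147 − 52) = 4940.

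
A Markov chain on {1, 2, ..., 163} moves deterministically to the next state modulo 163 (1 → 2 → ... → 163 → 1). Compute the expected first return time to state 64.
E[T_64 | X_0 = 64] = 163

The chain cycles deterministically, so starting at state 64 it returns in exactly 163 steps. Equivalently, the stationary distribution is uniform π_j = 1/163 for every state j, so by Kac's formula E[T_64] = 1/π_64 = 163.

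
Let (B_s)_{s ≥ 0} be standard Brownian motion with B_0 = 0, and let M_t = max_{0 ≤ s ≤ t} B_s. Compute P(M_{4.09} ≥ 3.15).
P(M_{4.09} ≥ 3.15) = 2·P(B_{4.09} ≥ 3.15) = 2(1 − Φ(3.15/√4.09)) ≈ 0.1193

By the reflection principle for Brownian motion, P(M_t ≥ a) = 2 · P(B_t ≥ a) for a ≥ 0. Since B_t ~ N(0, t), P(B_t ≥ 3.15) = 1 − Φ(3.15/√t) = 1 − Φ(3.15/√4.09) = 1 − Φ(1.5576). So
  P(M_{4.09} ≥ 3.15) = 2(1 − Φ(1.5576)) ≈ 0.1193.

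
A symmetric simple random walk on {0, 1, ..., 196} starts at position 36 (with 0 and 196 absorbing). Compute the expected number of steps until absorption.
E[τ | X_0 = 36] = 5760

Let v_k = E[τ | X_0 = k]. Boundary: v_0 = v_196 = 0. Recurrence: v_k = 1 + (v_{k-1} + v_{k+1})/2 for 1 ≤ k ≤ 195. The particular solution to v_k − (v_{k-1} + v_{k+1})/2 = 1 is v_k = −k^2. Adding homogeneous solution A + B k and matching boundaries gives v_k = k (196 − k). Substituting k = 36: v_36 = 36 · 160 = 5760.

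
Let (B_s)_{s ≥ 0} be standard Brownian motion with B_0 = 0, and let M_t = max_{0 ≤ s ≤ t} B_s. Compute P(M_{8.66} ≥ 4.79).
P(M_{8.66} ≥ 4.79) = 2·P(B_{8.66} ≥ 4.79) = 2(1 − Φ(4.79/√8.66)) ≈ 0.1036

By the reflection principle for Brownian motion, P(M_t ≥ a) = 2 · P(B_t ≥ a) for a ≥ 0. Since B_t ~ N(0, t), P(B_t ≥ 4.79) = 1 − Φ(4.79/√t) = 1 − Φ(4.79/√8.66) = 1 − Φ(1.6277). So
  P(M_{8.66} ≥ 4.79) = 2(1 − Φ(1.6277)) ≈ 0.1036.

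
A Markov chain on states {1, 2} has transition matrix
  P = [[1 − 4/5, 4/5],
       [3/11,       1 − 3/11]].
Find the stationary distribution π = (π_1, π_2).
π_1 = 15/59, π_2 = 44/59

Solve πP = π with π_1 + π_2 = 1. From πP = π: π_1 · (1 − 4/5) + π_2 · 3/11 = π_1 ⇒ π_2 · 3/11 = π_1 · 4/5 ⇒ π_2/π_1 = (4/5)/(3/11) = 44/15. Together with π_1 + π_2 = 1:
  π_1 = (3/11)/(4/5 + 3/11) = (3/11)/(59/55) = 15/59,
  π_2 = (4/5)/(4/5 + 3/11) = (4/5)/(59/55) = 44/59.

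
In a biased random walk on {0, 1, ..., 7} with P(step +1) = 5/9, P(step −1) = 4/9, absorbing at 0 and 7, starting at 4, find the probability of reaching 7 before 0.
P(hit 7 before 0) = (1 − (4/5)^4) / (1 − (4/5)^7) = 46125/61741

Let u_k denote P(reach 7 before 0 | start at k). Boundary: u_0 = 0, u_7 = 1. Recurrence: u_k = 5/9·u_{k+1} + 4/9·u_{k-1} for 1 ≤ k ≤ 6. Try u_k = A + B·r^k with r = q/p = (4/9)/(5/9) = 4/5. Substitution satisfies the recurrence; boundary conditions give:
  u_k = (1 − r^k) / (1 − r^N) = (1 − (4/5)^4) / (1 − (4/5)^7) = 46125/61741.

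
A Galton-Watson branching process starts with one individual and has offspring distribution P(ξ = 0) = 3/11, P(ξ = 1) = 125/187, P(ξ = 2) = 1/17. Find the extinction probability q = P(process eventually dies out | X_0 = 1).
q = 1

Mean offspring μ = 0·3/11 + 1·125/187 + 2·1/17 = 147/187 ≤ 1. For μ ≤ 1 with offspring not concentrated at 1, the Galton-Watson process goes extinct almost surely, so q = 1.
(Algebraic check: The pgf is f(s) = 3/11 + 125/187·s + 1/17·s². The extinction probability q is the smallest fixed point of f in [0, 1]. Setting s = f(s):
  1/17·s² + (125/187 − 1)·s + 3/11 = 0
  1/17·s² − (3/11 + 1/17)·s + 3/11 = 0
which factors as (s − 1)·(1/17·s − 3/11) = 0, giving roots s = 1 and s = (3/11)/(1/17) = 51/11. Since 51/11 ≥ 1, the smallest root in [0, 1] is s = 1.)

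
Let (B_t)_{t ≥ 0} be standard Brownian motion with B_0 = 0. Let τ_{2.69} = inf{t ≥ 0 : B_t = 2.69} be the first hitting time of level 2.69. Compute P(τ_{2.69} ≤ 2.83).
P(τ_{2.69} ≤ 2.83) = 2(1 − Φ(2.69/√2.83)) = 2(1 − Φ(1.5990)) ≈ 0.1098

By the reflection principle for standard BM, P(τ_b ≤ t) = 2 · P(B_t ≥ b). Since B_t ~ N(0, t), P(B_t ≥ 2.69) = 1 − Φ(2.69/√t) = 1 − Φ(2.69/√2.83) = 1 − Φ(1.5990) ≈ 0.05491. Doubling: P(τ_{2.69} ≤ 2.83) ≈ 2 · 0.05491 = 0.10982 ≈ 0.1098.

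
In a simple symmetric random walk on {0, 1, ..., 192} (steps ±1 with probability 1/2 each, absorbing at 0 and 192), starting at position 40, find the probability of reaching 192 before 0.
P(hit 192 before 0) = 40/192 = 5/24

Let u_k = P(hit 192 before 0 | start at k). Then u_0 = 0, u_192 = 1, and u_k = u_{k-1}/2 + u_{k+1}/2 for 1 ≤ k ≤ 191. This harmonic recurrence is solved by u_k = k/192, giving u_40 = 40/192 = 5/24.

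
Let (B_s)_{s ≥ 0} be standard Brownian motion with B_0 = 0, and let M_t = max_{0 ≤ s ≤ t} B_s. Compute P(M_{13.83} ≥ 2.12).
P(M_{13.83} ≥ 2.12) = 2·P(B_{13.83} ≥ 2.12) = 2(1 − Φ(2.12/√13.83)) ≈ 0.5686

By the reflection principle for Brownian motion, P(M_t ≥ a) = 2 · P(B_t ≥ a) for a ≥ 0. Since B_t ~ N(0, t), P(B_t ≥ 2.12) = 1 − Φ(2.12/√t) = 1 − Φ(2.12/√13.83) = 1 − Φ(0.5701). So
  P(M_{13.83} ≥ 2.12) = 2(1 − Φ(0.5701)) ≈ 0.5686.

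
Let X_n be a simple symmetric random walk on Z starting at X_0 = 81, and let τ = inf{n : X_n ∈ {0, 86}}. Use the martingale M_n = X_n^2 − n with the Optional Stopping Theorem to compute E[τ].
E[τ] = 405

M_n = X_n^2 − n is a martingale (since E[X_{n+1}^2 | F_n] = X_n^2 + 1). By OST (τ has finite mean in a bounded region), E[M_τ] = E[M_0] = X_0^2 − 0 = 81^2 = 6561. Also E[M_τ] = E[X_τ^2] − E[τ]. The walk exits at 0 or 86, with P(hit 86 first) = 81/86, so E[X_τ^2] = 86^2 · 81/86 + 0 = 6966. Thus E[τ] = E[X_τ^2] − E[M_τ] = 6966 − 6561 = 405 = 81(86 − 81) = 405.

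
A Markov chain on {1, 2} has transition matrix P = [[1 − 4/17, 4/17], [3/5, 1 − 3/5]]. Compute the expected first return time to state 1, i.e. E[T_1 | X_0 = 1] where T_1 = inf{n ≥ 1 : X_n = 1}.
E[T_1 | X_0 = 1] = 1/π_1 = 71/51

For an irreducible recurrent Markov chain with stationary distribution π, E[T_i | X_0 = i] = 1/π_i (Kac's formula). Here π_1 = (3/5)/(4/17 + 3/5) = (3/5)/(71/85) = 51/71, so E[T_1 | X_0 = 1] = 1/π_1 = (4/17 + 3/5)/(3/5) = (71/85)/(3/5) = 71/51.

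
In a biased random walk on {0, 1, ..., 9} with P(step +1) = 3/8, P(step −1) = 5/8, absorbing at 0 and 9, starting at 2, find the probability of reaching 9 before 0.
P(hit 9 before 0) = (1 − (5/3)^2) / (1 − (5/3)^9) = 17496/966721

Let u_k denote P(reach 9 before 0 | start at k). Boundary: u_0 = 0, u_9 = 1. Recurrence: u_k = 3/8·u_{k+1} + 5/8·u_{k-1} for 1 ≤ k ≤ 8. Try u_k = A + B·r^k with r = q/p = (5/8)/(3/8) = 5/3. Substitution satisfies the recurrence; boundary conditions give:
  u_k = (1 − r^k) / (1 − r^N) = (1 − (5/3)^2) / (1 − (5/3)^9) = 17496/966721.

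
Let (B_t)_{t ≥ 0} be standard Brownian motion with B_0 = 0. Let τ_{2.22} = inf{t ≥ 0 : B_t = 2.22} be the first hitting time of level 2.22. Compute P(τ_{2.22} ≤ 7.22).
P(τ_{2.22} ≤ 7.22) = 2(1 − Φ(2.22/√7.22)) = 2(1 − Φ(0.8262)) ≈ 0.4087

By the reflection principle for standard BM, P(τ_b ≤ t) = 2 · P(B_t ≥ b). Since B_t ~ N(0, t), P(B_t ≥ 2.22) = 1 − Φ(2.22/√t) = 1 − Φ(2.22/√7.22) = 1 − Φ(0.8262) ≈ 0.20435. Doubling: P(τ_{2.22} ≤ 7.22) ≈ 2 · 0.20435 = 0.40870 ≈ 0.4087.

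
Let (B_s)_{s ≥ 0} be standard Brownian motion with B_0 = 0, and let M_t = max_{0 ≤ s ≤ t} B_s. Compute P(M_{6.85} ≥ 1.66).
P(M_{6.85} ≥ 1.66) = 2·P(B_{6.85} ≥ 1.66) = 2(1 − Φ(1.66/√6.85)) ≈ 0.5259

By the reflection principle for Brownian motion, P(M_t ≥ a) = 2 · P(B_t ≥ a) for a ≥ 0. Since B_t ~ N(0, t), P(B_t ≥ 1.66) = 1 − Φ(1.66/√t) = 1 − Φ(1.66/√6.85) = 1 − Φ(0.6343). So
  P(M_{6.85} ≥ 1.66) = 2(1 − Φ(0.6343)) ≈ 0.5259.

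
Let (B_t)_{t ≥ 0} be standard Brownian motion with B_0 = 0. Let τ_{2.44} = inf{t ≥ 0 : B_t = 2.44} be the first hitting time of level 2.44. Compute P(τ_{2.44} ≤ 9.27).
P(τ_{2.44} ≤ 9.27) = 2(1 − Φ(2.44/√9.27)) = 2(1 − Φ(0.8014)) ≈ 0.4229

By the reflection principle for standard BM, P(τ_b ≤ t) = 2 · P(B_t ≥ b). Since B_t ~ N(0, t), P(B_t ≥ 2.44) = 1 − Φ(2.44/√t) = 1 − Φ(2.44/√9.27) = 1 − Φ(0.8014) ≈ 0.21145. Doubling: P(τ_{2.44} ≤ 9.27) ≈ 2 · 0.21145 = 0.42290 ≈ 0.4229.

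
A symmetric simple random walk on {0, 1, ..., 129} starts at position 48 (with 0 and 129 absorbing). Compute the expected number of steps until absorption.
E[τ | X_0 = 48] = 3888

Let v_k = E[τ | X_0 = k]. Boundary: v_0 = v_129 = 0. Recurrence: v_k = 1 + (v_{k-1} + v_{k+1})/2 for 1 ≤ k ≤ 128. The particular solution to v_k − (v_{k-1} + v_{k+1})/2 = 1 is v_k = −k^2. Adding homogeneous solution A + B k and matching boundaries gives v_k = k (129 − k). Substituting k = 48: v_48 = 48 · 81 = 3888.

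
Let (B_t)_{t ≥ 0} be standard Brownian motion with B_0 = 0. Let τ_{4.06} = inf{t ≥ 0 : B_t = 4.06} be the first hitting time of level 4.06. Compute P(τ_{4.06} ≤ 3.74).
P(τ_{4.06} ≤ 3.74) = 2(1 − Φ(4.06/√3.74)) = 2(1 − Φ(2.0994)) ≈ 0.0358

By the reflection principle for standard BM, P(τ_b ≤ t) = 2 · P(B_t ≥ b). Since B_t ~ N(0, t), P(B_t ≥ 4.06) = 1 − Φ(4.06/√t) = 1 − Φ(4.06/√3.74) = 1 − Φ(2.0994) ≈ 0.01789. Doubling: P(τ_{4.06} ≤ 3.74) ≈ 2 · 0.01789 = 0.03578 ≈ 0.0358.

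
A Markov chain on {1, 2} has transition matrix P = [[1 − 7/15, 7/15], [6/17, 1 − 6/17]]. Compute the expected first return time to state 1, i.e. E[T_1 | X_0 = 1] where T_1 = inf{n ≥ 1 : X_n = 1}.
E[T_1 | X_0 = 1] = 1/π_1 = 209/90

For an irreducible recurrent Markov chain with stationary distribution π, E[T_i | X_0 = i] = 1/π_i (Kac's formula). Here π_1 = (6/17)/(7/15 + 6/17) = (6/17)/(209/255) = 90/209, so E[T_1 | X_0 = 1] = 1/π_1 = (7/15 + 6/17)/(6/17) = (209/255)/(6/17) = 209/90.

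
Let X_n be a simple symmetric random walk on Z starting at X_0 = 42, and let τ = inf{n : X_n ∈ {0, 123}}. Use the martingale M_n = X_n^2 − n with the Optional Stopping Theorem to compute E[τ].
E[τ] = 3402

M_n = X_n^2 − n is a martingale (since E[X_{n+1}^2 | F_n] = X_n^2 + 1). By OST (τ has finite mean in a bounded region), E[M_τ] = E[M_0] = X_0^2 − 0 = 42^2 = 1764. Also E[M_τ] = E[X_τ^2] − E[τ]. The walk exits at 0 or 123, with P(hit 123 first) = 42/123, so E[X_τ^2] = 123^2 · 42/123 + 0 = 5166. Thus E[τ] = E[X_τ^2] − E[M_τ] = 5166 − 1764 = 3402 = 42(123 − 42) = 3402.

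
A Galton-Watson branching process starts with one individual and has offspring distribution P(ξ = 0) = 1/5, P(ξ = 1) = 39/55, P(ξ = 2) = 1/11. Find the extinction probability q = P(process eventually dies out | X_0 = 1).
q = 1

Mean offspring μ = 0·1/5 + 1·39/55 + 2·1/11 = 49/55 ≤ 1. For μ ≤ 1 with offspring not concentrated at 1, the Galton-Watson process goes extinct almost surely, so q = 1.
(Algebraic check: The pgf is f(s) = 1/5 + 39/55·s + 1/11·s². The extinction probability q is the smallest fixed point of f in [0, 1]. Setting s = f(s):
  1/11·s² + (39/55 − 1)·s + 1/5 = 0
  1/11·s² − (1/5 + 1/11)·s + 1/5 = 0
which factors as (s − 1)·(1/11·s − 1/5) = 0, giving roots s = 1 and s = (1/5)/(1/11) = 11/5. Since 11/5 ≥ 1, the smallest root in [0, 1] is s = 1.)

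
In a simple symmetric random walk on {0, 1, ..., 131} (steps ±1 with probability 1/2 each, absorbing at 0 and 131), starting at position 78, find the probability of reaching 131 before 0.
P(hit 131 before 0) = 78/131

Let u_k = P(hit 131 before 0 | start at k). Then u_0 = 0, u_131 = 1, and u_k = u_{k-1}/2 + u_{k+1}/2 for 1 ≤ k ≤ 130. This harmonic recurrence is solved by u_k = k/131, giving u_78 = 78/131.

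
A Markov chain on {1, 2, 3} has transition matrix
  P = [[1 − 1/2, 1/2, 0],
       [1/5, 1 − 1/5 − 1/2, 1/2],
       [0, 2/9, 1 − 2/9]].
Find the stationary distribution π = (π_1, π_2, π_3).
π = (8/73, 20/73, 45/73)

This is a birth-death chain on three states, which satisfies detailed balance: π_1 · P_{12} = π_2 · P_{21} and π_2 · P_{23} = π_3 · P_{32}.
From π_1 · 1/2 = π_2 · 1/5: π_2/π_1 = (1/2)/(1/5) = 5/2.
From π_2 · 1/2 = π_3 · 2/9: π_3/π_2 = (1/2)/(2/9) = 9/4.
Take π_1 proportional to 1; then unnormalized π = (1, 5/2, 45/8). Normalize by dividing by the sum 73/8:
  π = (8/73, 20/73, 45/73).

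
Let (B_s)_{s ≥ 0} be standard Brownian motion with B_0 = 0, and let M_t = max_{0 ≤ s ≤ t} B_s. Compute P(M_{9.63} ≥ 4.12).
P(M_{9.63} ≥ 4.12) = 2·P(B_{9.63} ≥ 4.12) = 2(1 − Φ(4.12/√9.63)) ≈ 0.1843

By the reflection principle for Brownian motion, P(M_t ≥ a) = 2 · P(B_t ≥ a) for a ≥ 0. Since B_t ~ N(0, t), P(B_t ≥ 4.12) = 1 − Φ(4.12/√t) = 1 − Φ(4.12/√9.63) = 1 − Φ(1.3277). So
  P(M_{9.63} ≥ 4.12) = 2(1 − Φ(1.3277)) ≈ 0.1843.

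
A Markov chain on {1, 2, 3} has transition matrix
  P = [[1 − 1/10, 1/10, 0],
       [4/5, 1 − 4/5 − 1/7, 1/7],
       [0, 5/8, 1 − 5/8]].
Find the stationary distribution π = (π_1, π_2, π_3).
π = (280/323, 35/323, 8/323)

This is a birth-death chain on three states, which satisfies detailed balance: π_1 · P_{12} = π_2 · P_{21} and π_2 · P_{23} = π_3 · P_{32}.
From π_1 · 1/10 = π_2 · 4/5: π_2/π_1 = (1/10)/(4/5) = 1/8.
From π_2 · 1/7 = π_3 · 5/8: π_3/π_2 = (1/7)/(5/8) = 8/35.
Take π_1 proportional to 1; then unnormalized π = (1, 1/8, 1/35). Normalize by dividing by the sum 323/280:
  π = (280/323, 35/323, 8/323).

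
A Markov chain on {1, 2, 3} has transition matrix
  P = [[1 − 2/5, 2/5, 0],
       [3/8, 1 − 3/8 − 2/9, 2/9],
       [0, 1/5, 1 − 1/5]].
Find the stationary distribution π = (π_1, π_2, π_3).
π = (135/439, 144/439, 160/439)

This is a birth-death chain on three states, which satisfies detailed balance: π_1 · P_{12} = π_2 · P_{21} and π_2 · P_{23} = π_3 · P_{32}.
From π_1 · 2/5 = π_2 · 3/8: π_2/π_1 = (2/5)/(3/8) = 16/15.
From π_2 · 2/9 = π_3 · 1/5: π_3/π_2 = (2/9)/(1/5) = 10/9.
Take π_1 proportional to 1; then unnormalized π = (1, 16/15, 32/27). Normalize by dividing by the sum 439/135:
  π = (135/439, 144/439, 160/439).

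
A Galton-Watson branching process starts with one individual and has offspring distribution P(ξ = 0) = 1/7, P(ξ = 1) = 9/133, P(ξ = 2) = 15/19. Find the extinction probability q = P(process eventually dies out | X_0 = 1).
q = 19/105

The pgf is f(s) = 1/7 + 9/133·s + 15/19·s². The extinction probability q is the smallest fixed point of f in [0, 1]. Setting s = f(s):
  15/19·s² + (9/133 − 1)·s + 1/7 = 0
  15/19·s² − (1/7 + 15/19)·s + 1/7 = 0
which factors as (s − 1)·(15/19·s − 1/7) = 0, giving roots s = 1 and s = (1/7)/(15/19) = 19/105.
Mean offspring μ = 9/133 + 2·15/19 = 219/133 > 1 (supercritical), so q < 1. The extinction probability is the smaller root: q = (1/7)/(15/19) = 19/105.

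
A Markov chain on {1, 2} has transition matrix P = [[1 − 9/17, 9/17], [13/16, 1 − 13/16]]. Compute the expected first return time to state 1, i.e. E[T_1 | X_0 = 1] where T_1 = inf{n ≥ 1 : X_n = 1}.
E[T_1 | X_0 = 1] = 1/π_1 = 365/221

For an irreducible recurrent Markov chain with stationary distribution π, E[T_i | X_0 = i] = 1/π_i (Kac's formula). Here π_1 = (13/16)/(9/17 + 13/16) = (13/16)/(365/272) = 221/365, so E[T_1 | X_0 = 1] = 1/π_1 = (9/17 + 13/16)/(13/16) = (365/272)/(13/16) = 365/221.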